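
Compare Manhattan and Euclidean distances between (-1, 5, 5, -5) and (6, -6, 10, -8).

L1 = |-1 - 6| + |5 - (-6)| + |5 - 10| + |-5 - (-8)| = 7 + 11 + 5 + 3 = 26
L2 = √(7² + 11² + 5² + 3²) = √204 ≈ 14.2829
L1 ≥ L2 always (equality iff movement is along one axis); L1 > L2 here.
Ratio L1/L2 = 26/√204 ≈ 1.8204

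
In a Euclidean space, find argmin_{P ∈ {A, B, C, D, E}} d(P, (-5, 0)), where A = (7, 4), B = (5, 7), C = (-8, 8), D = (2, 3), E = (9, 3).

Distances: d(A) ≈ 12.6491, d(B) ≈ 12.2066, d(C) ≈ 8.544, d(D) ≈ 7.6158, d(E) ≈ 14.3178. Nearest: D = (2, 3) with distance 7.6158.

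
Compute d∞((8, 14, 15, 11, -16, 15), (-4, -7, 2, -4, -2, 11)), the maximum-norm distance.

max(|x_i - y_i|) = max(|8 - (-4)|, |14 - (-7)|, |15 - 2|, |11 - (-4)|, |-16 - (-2)|, |15 - 11|) = max(12, 21, 13, 15, 14, 4) = 21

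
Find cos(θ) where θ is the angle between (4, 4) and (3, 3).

With u = (4, 4), v = (3, 3):
u·v = 4·3 + 4·3 = 12 + 12 = 24.
|u| = √(4² + 4²) = √32, |v| = √(3² + 3²) = √18, so |u||v| = √(32·18) = √576 = 24.
cos θ = (u·v)/(|u||v|) = 24/24 = 1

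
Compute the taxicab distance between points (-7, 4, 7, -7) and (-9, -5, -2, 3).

Σ|x_i - y_i| = |-7 - (-9)| + |4 - (-5)| + |7 - (-2)| + |-7 - 3| = 2 + 9 + 9 + 10 = 30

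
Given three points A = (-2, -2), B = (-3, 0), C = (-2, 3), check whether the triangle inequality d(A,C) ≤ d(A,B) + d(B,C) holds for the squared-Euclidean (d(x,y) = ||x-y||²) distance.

d(A,B) = 1² + 2² = 5, d(B,C) = 1² + 3² = 10, d(A,C) = 0² + 5² = 25.
d(A,C) = 25 > 5 + 10 = 15. Triangle inequality is VIOLATED. (Squared-Euclidean is not a metric — this is a counterexample.)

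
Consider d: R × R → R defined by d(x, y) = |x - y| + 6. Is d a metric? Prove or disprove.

No. d fails identity of indiscernibles (specifically d(x,x) = 0): d(-7, -7) = |-7 - (-7)| + 6 = 0 + 6 = 6 ≠ 0.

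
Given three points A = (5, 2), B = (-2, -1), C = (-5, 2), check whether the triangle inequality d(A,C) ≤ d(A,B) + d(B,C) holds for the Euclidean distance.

d(A,B) = √(7² + 3²) = √58 ≈ 7.6158, d(B,C) = √(3² + 3²) = √18 ≈ 4.2426, d(A,C) = √(10² + 0²) = √100 = 10.
d(A,C) = 10 ≤ 7.6158 + 4.2426 = 11.8584. Triangle inequality is satisfied.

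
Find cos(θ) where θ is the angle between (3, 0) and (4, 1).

With u = (3, 0), v = (4, 1):
u·v = 3·4 + 0·1 = 12 + 0 = 12.
|u| = √(3² + 0²) = √9, |v| = √(4² + 1²) = √17, so |u||v| = √(9·17) = √153.
cos θ = (u·v)/(|u||v|) = 12/√153 ≈ 0.9701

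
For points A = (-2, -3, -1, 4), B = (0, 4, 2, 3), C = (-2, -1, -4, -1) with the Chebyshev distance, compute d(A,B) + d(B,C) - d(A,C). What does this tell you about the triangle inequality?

d(A,B) = max(2, 7, 3, 1) = 7, d(B,C) = max(2, 5, 6, 4) = 6, d(A,C) = max(0, 2, 3, 5) = 5.
d(A,B) + d(B,C) - d(A,C) = 7 + 6 - 5 = 13 - 5 = 8. This is ≥ 0, so the triangle inequality holds for these points.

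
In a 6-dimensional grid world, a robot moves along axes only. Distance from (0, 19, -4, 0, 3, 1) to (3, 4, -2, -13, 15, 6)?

Σ|x_i - y_i| = |0 - 3| + |19 - 4| + |-4 - (-2)| + |0 - (-13)| + |3 - 15| + |1 - 6| = 3 + 15 + 2 + 13 + 12 + 5 = 50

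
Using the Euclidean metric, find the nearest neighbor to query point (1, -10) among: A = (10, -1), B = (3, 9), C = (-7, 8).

Distances: d(A) ≈ 12.7279, d(B) ≈ 19.105, d(C) ≈ 19.6977. Nearest: A = (10, -1) with distance 12.7279.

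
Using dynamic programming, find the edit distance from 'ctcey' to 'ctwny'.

Let D[i][j] be the edit distance between the first i characters of 'ctcey' and the first j characters of 'ctwny', with D[i][0] = i, D[0][j] = j, and D[i][j] = D[i-1][j-1] if the characters match, else 1 + min(D[i-1][j], D[i][j-1], D[i-1][j-1]). Filling the table (rows: prefixes of 'ctcey', columns: prefixes of 'ctwny'):
     ε  c  t  w  n  y
  ε  0  1  2  3  4  5
  c  1  0  1  2  3  4
  t  2  1  0  1  2  3
  c  3  2  1  1  2  3
  e  4  3  2  2  2  3
  y  5  4  3  3  3  2
The bottom-right entry gives D[5][5] = 2, so no sequence of fewer than 2 edits works. Backtracking through the table gives one optimal edit sequence (2 edits):
  ctcey → ctwey (sub c→w @3)
  ctwey → ctwny (sub e→n @4)
Edit distance = 2.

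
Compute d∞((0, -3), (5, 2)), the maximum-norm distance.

max(|x_i - y_i|) = max(|0 - 5|, |-3 - 2|) = max(5, 5) = 5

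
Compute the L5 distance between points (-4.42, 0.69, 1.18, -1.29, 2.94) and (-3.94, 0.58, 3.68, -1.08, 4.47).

(Σ|x_i - y_i|^5)^(1/5) = (|-4.42 - (-3.94)|^5 + |0.69 - 0.58|^5 + |1.18 - 3.68|^5 + |-1.29 - (-1.08)|^5 + |2.94 - 4.47|^5)^(1/5)
= (0.48^5 + 0.11^5 + 2.5^5 + 0.21^5 + 1.53^5)^(1/5) ≈ (0.0255 + 0 + 97.6562 + 0.0004 + 8.3841)^(1/5) = (106.0662)^(1/5) ≈ 2.5416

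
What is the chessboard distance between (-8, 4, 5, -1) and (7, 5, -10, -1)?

max(|x_i - y_i|) = max(|-8 - 7|, |4 - 5|, |5 - (-10)|, |-1 - (-1)|) = max(15, 1, 15, 0) = 15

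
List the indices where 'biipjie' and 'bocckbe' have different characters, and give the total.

Differing positions: 2, 3, 4, 5, 6. Hamming distance = 5.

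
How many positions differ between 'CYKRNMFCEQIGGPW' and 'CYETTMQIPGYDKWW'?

Differing positions: 3, 4, 5, 7, 8, 9, 10, 11, 12, 13, 14. Hamming distance = 11.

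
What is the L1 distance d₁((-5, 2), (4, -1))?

Σ|x_i - y_i| = |-5 - 4| + |2 - (-1)| = 9 + 3 = 12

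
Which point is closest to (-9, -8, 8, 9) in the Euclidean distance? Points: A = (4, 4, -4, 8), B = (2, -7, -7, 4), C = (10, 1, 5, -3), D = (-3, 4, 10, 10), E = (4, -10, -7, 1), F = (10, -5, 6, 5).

Distances: d(A) ≈ 21.4009, d(B) ≈ 19.2873, d(C) ≈ 24.3926, d(D) ≈ 13.6015, d(E) ≈ 21.4942, d(F) ≈ 19.7484. Nearest: D = (-3, 4, 10, 10) with distance 13.6015.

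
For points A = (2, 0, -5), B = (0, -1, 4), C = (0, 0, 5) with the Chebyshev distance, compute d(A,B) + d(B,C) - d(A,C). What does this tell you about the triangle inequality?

d(A,B) = max(2, 1, 9) = 9, d(B,C) = max(0, 1, 1) = 1, d(A,C) = max(2, 0, 10) = 10.
d(A,B) + d(B,C) - d(A,C) = 9 + 1 - 10 = 10 - 10 = 0. This is ≥ 0, so the triangle inequality holds for these points.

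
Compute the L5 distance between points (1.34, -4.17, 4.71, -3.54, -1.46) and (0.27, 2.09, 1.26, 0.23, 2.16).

(Σ|x_i - y_i|^5)^(1/5) = (|1.34 - 0.27|^5 + |-4.17 - 2.09|^5 + |4.71 - 1.26|^5 + |-3.54 - 0.23|^5 + |-1.46 - 2.16|^5)^(1/5)
= (1.07^5 + 6.26^5 + 3.45^5 + 3.77^5 + 3.62^5)^(1/5) ≈ (1.4026 + 9613.2816 + 488.7598 + 761.5646 + 621.6456)^(1/5) = (11486.6542)^(1/5) ≈ 6.4869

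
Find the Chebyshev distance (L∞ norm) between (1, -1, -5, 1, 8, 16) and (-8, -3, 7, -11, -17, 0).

max(|x_i - y_i|) = max(|1 - (-8)|, |-1 - (-3)|, |-5 - 7|, |1 - (-11)|, |8 - (-17)|, |16 - 0|) = max(9, 2, 12, 12, 25, 16) = 25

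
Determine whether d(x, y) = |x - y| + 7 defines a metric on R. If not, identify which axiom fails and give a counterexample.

No. d fails identity of indiscernibles (specifically d(x,x) = 0): d(2, 2) = |2 - 2| + 7 = 0 + 7 = 7 ≠ 0.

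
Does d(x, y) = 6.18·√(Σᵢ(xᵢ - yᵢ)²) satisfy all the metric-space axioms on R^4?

Yes. The L2 (Euclidean) norm induces a metric on R^4, and multiplying a metric by a positive constant 6.18 > 0 preserves all four axioms: non-negativity (6.18·||x-y|| ≥ 0), identity (6.18·||x-y|| = 0 ⟺ ||x-y|| = 0 ⟺ x = y), symmetry (||x-y|| = ||y-x||), and the triangle inequality (6.18·||x-z|| ≤ 6.18·||x-y|| + 6.18·||y-z||). So d is a metric.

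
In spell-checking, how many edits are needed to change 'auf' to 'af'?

Let D[i][j] be the edit distance between the first i characters of 'auf' and the first j characters of 'af', with D[i][0] = i, D[0][j] = j, and D[i][j] = D[i-1][j-1] if the characters match, else 1 + min(D[i-1][j], D[i][j-1], D[i-1][j-1]). Filling the table (rows: prefixes of 'auf', columns: prefixes of 'af'):
     ε  a  f
  ε  0  1  2
  a  1  0  1
  u  2  1  1
  f  3  2  1
The bottom-right entry gives D[3][2] = 1, so no sequence of fewer than 1 edit works. Backtracking through the table gives one optimal edit sequence (1 edit):
  auf → af (del u @2)
Edit distance = 1.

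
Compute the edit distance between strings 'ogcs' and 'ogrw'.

Let D[i][j] be the edit distance between the first i characters of 'ogcs' and the first j characters of 'ogrw', with D[i][0] = i, D[0][j] = j, and D[i][j] = D[i-1][j-1] if the characters match, else 1 + min(D[i-1][j], D[i][j-1], D[i-1][j-1]). Filling the table (rows: prefixes of 'ogcs', columns: prefixes of 'ogrw'):
     ε  o  g  r  w
  ε  0  1  2  3  4
  o  1  0  1  2  3
  g  2  1  0  1  2
  c  3  2  1  1  2
  s  4  3  2  2  2
The bottom-right entry gives D[4][4] = 2, so no sequence of fewer than 2 edits works. Backtracking through the table gives one optimal edit sequence (2 edits):
  ogcs → ogrs (sub c→r @3)
  ogrs → ogrw (sub s→w @4)
Edit distance = 2.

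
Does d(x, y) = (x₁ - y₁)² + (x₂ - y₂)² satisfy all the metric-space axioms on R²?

No. The squared Euclidean distance fails the triangle inequality. Counterexample: x = (0, 0), y = (4, 5), z = (8, 10). d(x,z) = 8² + 10² = 164, but d(x,y) + d(y,z) = (4² + 5²) + (4² + 5²) = 41 + 41 = 82. Since 164 > 82, the triangle inequality is violated. (Note: √d, the ordinary Euclidean distance, IS a metric.)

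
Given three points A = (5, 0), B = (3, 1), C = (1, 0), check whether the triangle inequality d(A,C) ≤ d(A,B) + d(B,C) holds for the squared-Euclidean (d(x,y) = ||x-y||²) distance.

d(A,B) = 2² + 1² = 5, d(B,C) = 2² + 1² = 5, d(A,C) = 4² + 0² = 16.
d(A,C) = 16 > 5 + 5 = 10. Triangle inequality is VIOLATED. (Squared-Euclidean is not a metric — this is a counterexample.)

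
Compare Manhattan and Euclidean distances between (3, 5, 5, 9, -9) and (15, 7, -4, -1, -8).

L1 = |3 - 15| + |5 - 7| + |5 - (-4)| + |9 - (-1)| + |-9 - (-8)| = 12 + 2 + 9 + 10 + 1 = 34
L2 = √(12² + 2² + 9² + 10² + 1²) = √330 ≈ 18.1659
L1 ≥ L2 always (equality iff movement is along one axis); L1 > L2 here.
Ratio L1/L2 = 34/√330 ≈ 1.8716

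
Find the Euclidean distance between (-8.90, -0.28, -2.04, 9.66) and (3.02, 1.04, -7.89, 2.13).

√(Σ(x_i - y_i)²) = √((-8.9 - 3.02)² + (-0.28 - 1.04)² + (-2.04 - (-7.89))² + (9.66 - 2.13)²)
= √((-11.92)² + (-1.32)² + 5.85² + 7.53²) = √(142.0864 + 1.7424 + 34.2225 + 56.7009) = √234.7522 ≈ 15.3216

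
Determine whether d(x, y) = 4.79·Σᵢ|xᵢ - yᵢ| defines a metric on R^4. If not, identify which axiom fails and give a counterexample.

Yes. The L1 (Manhattan) norm induces a metric on R^4, and multiplying a metric by a positive constant 4.79 > 0 preserves all four axioms: non-negativity (4.79·||x-y|| ≥ 0), identity (4.79·||x-y|| = 0 ⟺ ||x-y|| = 0 ⟺ x = y), symmetry (||x-y|| = ||y-x||), and the triangle inequality (4.79·||x-z|| ≤ 4.79·||x-y|| + 4.79·||y-z||). So d is a metric.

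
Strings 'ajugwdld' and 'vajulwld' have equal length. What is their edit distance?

Let D[i][j] be the edit distance between the first i characters of 'ajugwdld' and the first j characters of 'vajulwld', with D[i][0] = i, D[0][j] = j, and D[i][j] = D[i-1][j-1] if the characters match, else 1 + min(D[i-1][j], D[i][j-1], D[i-1][j-1]). Filling the table (rows: prefixes of 'ajugwdld', columns: prefixes of 'vajulwld'):
     ε  v  a  j  u  l  w  l  d
  ε  0  1  2  3  4  5  6  7  8
  a  1  1  1  2  3  4  5  6  7
  j  2  2  2  1  2  3  4  5  6
  u  3  3  3  2  1  2  3  4  5
  g  4  4  4  3  2  2  3  4  5
  w  5  5  5  4  3  3  2  3  4
  d  6  6  6  5  4  4  3  3  3
  l  7  7  7  6  5  4  4  3  4
  d  8  8  8  7  6  5  5  4  3
The bottom-right entry gives D[8][8] = 3, so no sequence of fewer than 3 edits works. Backtracking through the table gives one optimal edit sequence (3 edits):
  ajugwdld → vajugwdld (ins v @1)
  vajugwdld → vajulwdld (sub g→l @5)
  vajulwdld → vajulwld (del d @7)
Edit distance = 3.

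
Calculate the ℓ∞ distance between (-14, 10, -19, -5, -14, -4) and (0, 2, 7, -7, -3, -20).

max(|x_i - y_i|) = max(|-14 - 0|, |10 - 2|, |-19 - 7|, |-5 - (-7)|, |-14 - (-3)|, |-4 - (-20)|) = max(14, 8, 26, 2, 11, 16) = 26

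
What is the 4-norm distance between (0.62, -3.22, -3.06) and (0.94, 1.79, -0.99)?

(Σ|x_i - y_i|^4)^(1/4) = (|0.62 - 0.94|^4 + |-3.22 - 1.79|^4 + |-3.06 - (-0.99)|^4)^(1/4)
= (0.32^4 + 5.01^4 + 2.07^4)^(1/4) ≈ (0.0105 + 630.015 + 18.3604)^(1/4) = (648.3859)^(1/4) ≈ 5.0461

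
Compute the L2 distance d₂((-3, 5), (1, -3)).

√(Σ(x_i - y_i)²) = √((-3 - 1)² + (5 - (-3))²)
= √((-4)² + 8²) = √(16 + 64) = √80 ≈ 8.9443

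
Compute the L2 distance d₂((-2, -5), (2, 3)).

√(Σ(x_i - y_i)²) = √((-2 - 2)² + (-5 - 3)²)
= √((-4)² + (-8)²) = √(16 + 64) = √80 ≈ 8.9443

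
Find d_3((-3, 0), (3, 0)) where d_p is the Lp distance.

(Σ|x_i - y_i|^3)^(1/3) = (|-3 - 3|^3 + |0 - 0|^3)^(1/3)
= (6^3 + 0^3)^(1/3) = (216 + 0)^(1/3) = (216)^(1/3) = 6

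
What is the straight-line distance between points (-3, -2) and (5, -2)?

√(Σ(x_i - y_i)²) = √((-3 - 5)² + (-2 - (-2))²)
= √((-8)² + 0²) = √(64 + 0) = √64 = 8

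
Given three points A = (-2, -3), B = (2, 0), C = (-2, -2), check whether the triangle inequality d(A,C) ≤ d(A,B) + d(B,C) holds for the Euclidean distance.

d(A,B) = √(4² + 3²) = √25 = 5, d(B,C) = √(4² + 2²) = √20 ≈ 4.4721, d(A,C) = √(0² + 1²) = √1 = 1.
d(A,C) = 1 ≤ 5 + 4.4721 = 9.4721. Triangle inequality is satisfied.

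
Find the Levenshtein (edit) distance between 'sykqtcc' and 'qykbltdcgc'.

Let D[i][j] be the edit distance between the first i characters of 'sykqtcc' and the first j characters of 'qykbltdcgc', with D[i][0] = i, D[0][j] = j, and D[i][j] = D[i-1][j-1] if the characters match, else 1 + min(D[i-1][j], D[i][j-1], D[i-1][j-1]). Filling the table (rows: prefixes of 'sykqtcc', columns: prefixes of 'qykbltdcgc'):
     ε  q  y  k  b  l  t  d  c  g  c
  ε  0  1  2  3  4  5  6  7  8  9 10
  s  1  1  2  3  4  5  6  7  8  9 10
  y  2  2  1  2  3  4  5  6  7  8  9
  k  3  3  2  1  2  3  4  5  6  7  8
  q  4  3  3  2  2  3  4  5  6  7  8
  t  5  4  4  3  3  3  3  4  5  6  7
  c  6  5  5  4  4  4  4  4  4  5  6
  c  7  6  6  5  5  5  5  5  4  5  5
The bottom-right entry gives D[7][10] = 5, so no sequence of fewer than 5 edits works. Backtracking through the table gives one optimal edit sequence (5 edits):
  sykqtcc → qykqtcc (sub s→q @1)
  qykqtcc → qykbqtcc (ins b @4)
  qykbqtcc → qykbltcc (sub q→l @5)
  qykbltcc → qykbltdcc (ins d @7)
  qykbltdcc → qykbltdcgc (ins g @9)
Edit distance = 5.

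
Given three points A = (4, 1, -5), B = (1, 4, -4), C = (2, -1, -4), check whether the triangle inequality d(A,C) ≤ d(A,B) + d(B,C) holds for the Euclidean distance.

d(A,B) = √(3² + 3² + 1²) = √19 ≈ 4.3589, d(B,C) = √(1² + 5² + 0²) = √26 ≈ 5.099, d(A,C) = √(2² + 2² + 1²) = √9 = 3.
d(A,C) = 3 ≤ 4.3589 + 5.099 = 9.4579. Triangle inequality is satisfied.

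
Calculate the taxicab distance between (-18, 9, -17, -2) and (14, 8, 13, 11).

Σ|x_i - y_i| = |-18 - 14| + |9 - 8| + |-17 - 13| + |-2 - 11| = 32 + 1 + 30 + 13 = 76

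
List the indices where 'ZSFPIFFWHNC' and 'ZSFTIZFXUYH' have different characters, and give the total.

Differing positions: 4, 6, 8, 9, 10, 11. Hamming distance = 6.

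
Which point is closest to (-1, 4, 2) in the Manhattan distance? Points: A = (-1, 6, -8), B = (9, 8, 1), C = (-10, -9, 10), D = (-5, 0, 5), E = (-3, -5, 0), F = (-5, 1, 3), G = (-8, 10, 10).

Distances: d(A) = 12, d(B) = 15, d(C) = 30, d(D) = 11, d(E) = 13, d(F) = 8, d(G) = 21. Nearest: F = (-5, 1, 3) with distance 8.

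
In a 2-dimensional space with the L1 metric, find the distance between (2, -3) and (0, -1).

Σ|x_i - y_i| = |2 - 0| + |-3 - (-1)| = 2 + 2 = 4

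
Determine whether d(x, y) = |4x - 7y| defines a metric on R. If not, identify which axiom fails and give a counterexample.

No. d fails symmetry: d(8, 1) = |4·8 - 7·1| = |25| = 25, but d(1, 8) = |4·1 - 7·8| = |-52| = 52. Since 25 ≠ 52, d(x,y) ≠ d(y,x) in general.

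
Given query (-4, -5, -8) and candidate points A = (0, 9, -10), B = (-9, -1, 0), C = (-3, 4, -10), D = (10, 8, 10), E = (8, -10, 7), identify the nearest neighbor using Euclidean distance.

Distances: d(A) ≈ 14.6969, d(B) ≈ 10.247, d(C) ≈ 9.2736, d(D) ≈ 26.2488, d(E) ≈ 19.8494. Nearest: C = (-3, 4, -10) with distance 9.2736.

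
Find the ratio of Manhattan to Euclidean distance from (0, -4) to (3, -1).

L1 = |0 - 3| + |-4 - (-1)| = 3 + 3 = 6
L2 = √(3² + 3²) = √18 ≈ 4.2426
L1 ≥ L2 always (equality iff movement is along one axis); L1 > L2 here.
Ratio L1/L2 = 6/√18 ≈ 1.4142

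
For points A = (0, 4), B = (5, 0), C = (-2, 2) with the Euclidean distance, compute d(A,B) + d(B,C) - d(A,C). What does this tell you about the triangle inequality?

d(A,B) = √(5² + 4²) = √41 ≈ 6.4031, d(B,C) = √(7² + 2²) = √53 ≈ 7.2801, d(A,C) = √(2² + 2²) = √8 ≈ 2.8284.
d(A,B) + d(B,C) - d(A,C) = 6.4031 + 7.2801 - 2.8284 = 13.6832 - 2.8284 = 10.8548 (to 4 decimal places). This is ≥ 0, so the triangle inequality holds for these points.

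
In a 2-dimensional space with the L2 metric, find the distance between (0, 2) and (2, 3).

(Σ|x_i - y_i|^2)^(1/2) = (|0 - 2|^2 + |2 - 3|^2)^(1/2)
= (2^2 + 1^2)^(1/2) = (4 + 1)^(1/2) = (5)^(1/2) ≈ 2.2361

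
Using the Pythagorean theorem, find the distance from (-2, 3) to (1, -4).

√(Σ(x_i - y_i)²) = √((-2 - 1)² + (3 - (-4))²)
= √((-3)² + 7²) = √(9 + 49) = √58 ≈ 7.6158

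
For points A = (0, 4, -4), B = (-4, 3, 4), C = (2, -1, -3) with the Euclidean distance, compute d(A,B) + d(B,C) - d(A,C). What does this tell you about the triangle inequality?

d(A,B) = √(4² + 1² + 8²) = √81 = 9, d(B,C) = √(6² + 4² + 7²) = √101 ≈ 10.0499, d(A,C) = √(2² + 5² + 1²) = √30 ≈ 5.4772.
d(A,B) + d(B,C) - d(A,C) = 9 + 10.0499 - 5.4772 = 19.0499 - 5.4772 = 13.5727 (to 4 decimal places). This is ≥ 0, so the triangle inequality holds for these points.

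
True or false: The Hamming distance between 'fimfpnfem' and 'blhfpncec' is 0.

Differing positions: 1, 2, 3, 7, 9. Hamming distance = 5, so the claim that d_H = 0 is false.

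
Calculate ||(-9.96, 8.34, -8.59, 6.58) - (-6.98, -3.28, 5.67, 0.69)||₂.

√(Σ(x_i - y_i)²) = √((-9.96 - (-6.98))² + (8.34 - (-3.28))² + (-8.59 - 5.67)² + (6.58 - 0.69)²)
= √((-2.98)² + 11.62² + (-14.26)² + 5.89²) = √(8.8804 + 135.0244 + 203.3476 + 34.6921) = √381.9445 ≈ 19.5434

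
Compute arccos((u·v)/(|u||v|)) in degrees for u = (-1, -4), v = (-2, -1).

With u = (-1, -4), v = (-2, -1):
u·v = (-1)·(-2) + (-4)·(-1) = 2 + 4 = 6.
|u| = √((-1)² + (-4)²) = √17, |v| = √((-2)² + (-1)²) = √5, so |u||v| = √(17·5) = √85.
cos θ = (u·v)/(|u||v|) = 6/√85 ≈ 0.650791
θ = arccos(0.650791) ≈ 49.4°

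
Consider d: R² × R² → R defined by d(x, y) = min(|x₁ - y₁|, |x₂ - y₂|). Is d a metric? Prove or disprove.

No. d fails identity of indiscernibles: take x = (4, 0) and y = (4, 8). Then d(x,y) = min(|4 - 4|, |0 - 8|) = min(0, 8) = 0, yet x ≠ y.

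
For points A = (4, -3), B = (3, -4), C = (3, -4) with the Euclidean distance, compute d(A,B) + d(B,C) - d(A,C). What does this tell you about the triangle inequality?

d(A,B) = √(1² + 1²) = √2 ≈ 1.4142, d(B,C) = √(0² + 0²) = √0 = 0, d(A,C) = √(1² + 1²) = √2 ≈ 1.4142.
d(A,B) + d(B,C) - d(A,C) = 1.4142 + 0 - 1.4142 = 1.4142 - 1.4142 = 0. This is ≥ 0, so the triangle inequality holds for these points.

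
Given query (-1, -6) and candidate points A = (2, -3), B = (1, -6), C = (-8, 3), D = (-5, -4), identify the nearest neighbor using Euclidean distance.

Distances: d(A) ≈ 4.2426, d(B) = 2, d(C) ≈ 11.4018, d(D) ≈ 4.4721. Nearest: B = (1, -6) with distance 2.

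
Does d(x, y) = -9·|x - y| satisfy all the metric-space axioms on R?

No. With c = -9 < 0, d fails non-negativity: d(7, 16) = -9·|7 - 16| = -9·9 = -81 < 0.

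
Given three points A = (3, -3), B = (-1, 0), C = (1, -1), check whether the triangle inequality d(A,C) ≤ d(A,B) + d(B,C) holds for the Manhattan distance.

d(A,B) = 4 + 3 = 7, d(B,C) = 2 + 1 = 3, d(A,C) = 2 + 2 = 4.
d(A,C) = 4 ≤ 7 + 3 = 10. Triangle inequality is satisfied.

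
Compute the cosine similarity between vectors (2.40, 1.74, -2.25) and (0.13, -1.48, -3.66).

With u = (2.40, 1.74, -2.25), v = (0.13, -1.48, -3.66):
u·v = 2.4·0.13 + 1.74·(-1.48) + (-2.25)·(-3.66) = 0.312 + (-2.5752) + 8.235 = 5.9718.
|u| = √(2.4² + 1.74² + (-2.25)²) = √(5.76 + 3.0276 + 5.0625) = √13.8501, |v| = √(0.13² + (-1.48)² + (-3.66)²) = √(0.0169 + 2.1904 + 13.3956) = √15.6029.
cos θ = (u·v)/(|u||v|) = 5.9718/(√13.8501·√15.6029) ≈ 0.4062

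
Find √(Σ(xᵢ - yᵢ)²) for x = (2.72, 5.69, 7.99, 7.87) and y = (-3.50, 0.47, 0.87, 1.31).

√(Σ(x_i - y_i)²) = √((2.72 - (-3.5))² + (5.69 - 0.47)² + (7.99 - 0.87)² + (7.87 - 1.31)²)
= √(6.22² + 5.22² + 7.12² + 6.56²) = √(38.6884 + 27.2484 + 50.6944 + 43.0336) = √159.6648 ≈ 12.6359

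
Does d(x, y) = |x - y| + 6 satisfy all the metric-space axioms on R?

No. d fails identity of indiscernibles (specifically d(x,x) = 0): d(-2, -2) = |-2 - (-2)| + 6 = 0 + 6 = 6 ≠ 0.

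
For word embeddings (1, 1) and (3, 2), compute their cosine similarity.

With u = (1, 1), v = (3, 2):
u·v = 1·3 + 1·2 = 3 + 2 = 5.
|u| = √(1² + 1²) = √2, |v| = √(3² + 2²) = √13, so |u||v| = √(2·13) = √26.
cos θ = (u·v)/(|u||v|) = 5/√26 ≈ 0.9806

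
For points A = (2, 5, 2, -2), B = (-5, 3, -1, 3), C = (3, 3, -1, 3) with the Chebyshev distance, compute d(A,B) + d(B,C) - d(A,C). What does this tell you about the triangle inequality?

d(A,B) = max(7, 2, 3, 5) = 7, d(B,C) = max(8, 0, 0, 0) = 8, d(A,C) = max(1, 2, 3, 5) = 5.
d(A,B) + d(B,C) - d(A,C) = 7 + 8 - 5 = 15 - 5 = 10. This is ≥ 0, so the triangle inequality holds for these points.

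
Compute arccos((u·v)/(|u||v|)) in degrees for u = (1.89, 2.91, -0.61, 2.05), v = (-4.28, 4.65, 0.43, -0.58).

With u = (1.89, 2.91, -0.61, 2.05), v = (-4.28, 4.65, 0.43, -0.58):
u·v = 1.89·(-4.28) + 2.91·4.65 + (-0.61)·0.43 + 2.05·(-0.58) = (-8.0892) + 13.5315 + (-0.2623) + (-1.189) = 3.991.
|u| = √(1.89² + 2.91² + (-0.61)² + 2.05²) = √(3.5721 + 8.4681 + 0.3721 + 4.2025) = √16.6148, |v| = √((-4.28)² + 4.65² + 0.43² + (-0.58)²) = √(18.3184 + 21.6225 + 0.1849 + 0.3364) = √40.4622.
cos θ = (u·v)/(|u||v|) = 3.991/(√16.6148·√40.4622) ≈ 0.153925
θ = arccos(0.153925) ≈ 81.15°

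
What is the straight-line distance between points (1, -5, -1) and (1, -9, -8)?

√(Σ(x_i - y_i)²) = √((1 - 1)² + (-5 - (-9))² + (-1 - (-8))²)
= √(0² + 4² + 7²) = √(0 + 16 + 49) = √65 ≈ 8.0623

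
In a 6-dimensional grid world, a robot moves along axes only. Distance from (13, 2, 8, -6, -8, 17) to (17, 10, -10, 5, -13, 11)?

Σ|x_i - y_i| = |13 - 17| + |2 - 10| + |8 - (-10)| + |-6 - 5| + |-8 - (-13)| + |17 - 11| = 4 + 8 + 18 + 11 + 5 + 6 = 52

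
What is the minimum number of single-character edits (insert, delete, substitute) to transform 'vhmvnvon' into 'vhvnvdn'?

Let D[i][j] be the edit distance between the first i characters of 'vhmvnvon' and the first j characters of 'vhvnvdn', with D[i][0] = i, D[0][j] = j, and D[i][j] = D[i-1][j-1] if the characters match, else 1 + min(D[i-1][j], D[i][j-1], D[i-1][j-1]). Filling the table (rows: prefixes of 'vhmvnvon', columns: prefixes of 'vhvnvdn'):
     ε  v  h  v  n  v  d  n
  ε  0  1  2  3  4  5  6  7
  v  1  0  1  2  3  4  5  6
  h  2  1  0  1  2  3  4  5
  m  3  2  1  1  2  3  4  5
  v  4  3  2  1  2  2  3  4
  n  5  4  3  2  1  2  3  3
  v  6  5  4  3  2  1  2  3
  o  7  6  5  4  3  2  2  3
  n  8  7  6  5  4  3  3  2
The bottom-right entry gives D[8][7] = 2, so no sequence of fewer than 2 edits works. Backtracking through the table gives one optimal edit sequence (2 edits):
  vhmvnvon → vhvnvon (del m @3)
  vhvnvon → vhvnvdn (sub o→d @6)
Edit distance = 2.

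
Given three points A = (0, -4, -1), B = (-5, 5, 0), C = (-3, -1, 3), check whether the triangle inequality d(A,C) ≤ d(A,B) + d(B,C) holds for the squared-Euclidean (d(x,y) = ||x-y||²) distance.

d(A,B) = 5² + 9² + 1² = 107, d(B,C) = 2² + 6² + 3² = 49, d(A,C) = 3² + 3² + 4² = 34.
d(A,C) = 34 ≤ 107 + 49 = 156. Triangle inequality is satisfied.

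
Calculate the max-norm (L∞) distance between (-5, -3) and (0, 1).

max(|x_i - y_i|) = max(|-5 - 0|, |-3 - 1|) = max(5, 4) = 5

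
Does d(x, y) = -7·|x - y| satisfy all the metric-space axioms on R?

No. With c = -7 < 0, d fails non-negativity: d(7, 12) = -7·|7 - 12| = -7·5 = -35 < 0.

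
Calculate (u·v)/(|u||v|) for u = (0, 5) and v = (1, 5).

With u = (0, 5), v = (1, 5):
u·v = 0·1 + 5·5 = 0 + 25 = 25.
|u| = √(0² + 5²) = √25, |v| = √(1² + 5²) = √26, so |u||v| = √(25·26) = √650.
cos θ = (u·v)/(|u||v|) = 25/√650 ≈ 0.9806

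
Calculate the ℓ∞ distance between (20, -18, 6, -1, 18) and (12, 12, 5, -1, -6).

max(|x_i - y_i|) = max(|20 - 12|, |-18 - 12|, |6 - 5|, |-1 - (-1)|, |18 - (-6)|) = max(8, 30, 1, 0, 24) = 30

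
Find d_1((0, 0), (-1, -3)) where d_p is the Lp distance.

Σ|x_i - y_i| = |0 - (-1)| + |0 - (-3)| = 1 + 3 = 4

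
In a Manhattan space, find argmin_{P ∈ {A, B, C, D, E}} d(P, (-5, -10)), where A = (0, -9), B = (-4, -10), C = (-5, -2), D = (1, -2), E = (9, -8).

Distances: d(A) = 6, d(B) = 1, d(C) = 8, d(D) = 14, d(E) = 16. Nearest: B = (-4, -10) with distance 1.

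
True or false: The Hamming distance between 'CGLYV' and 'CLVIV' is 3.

Differing positions: 2, 3, 4. Hamming distance = 3, so the claim is true.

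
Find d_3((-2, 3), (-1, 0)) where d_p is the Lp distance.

(Σ|x_i - y_i|^3)^(1/3) = (|-2 - (-1)|^3 + |3 - 0|^3)^(1/3)
= (1^3 + 3^3)^(1/3) = (1 + 27)^(1/3) = (28)^(1/3) ≈ 3.0366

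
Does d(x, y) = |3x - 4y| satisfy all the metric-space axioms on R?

No. d fails symmetry: d(5, 7) = |3·5 - 4·7| = |-13| = 13, but d(7, 5) = |3·7 - 4·5| = |1| = 1. Since 13 ≠ 1, d(x,y) ≠ d(y,x) in general.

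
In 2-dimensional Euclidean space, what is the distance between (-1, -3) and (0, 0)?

√(Σ(x_i - y_i)²) = √((-1 - 0)² + (-3 - 0)²)
= √((-1)² + (-3)²) = √(1 + 9) = √10 ≈ 3.1623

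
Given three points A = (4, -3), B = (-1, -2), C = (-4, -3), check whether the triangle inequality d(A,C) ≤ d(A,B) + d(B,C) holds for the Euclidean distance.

d(A,B) = √(5² + 1²) = √26 ≈ 5.099, d(B,C) = √(3² + 1²) = √10 ≈ 3.1623, d(A,C) = √(8² + 0²) = √64 = 8.
d(A,C) = 8 ≤ 5.099 + 3.1623 = 8.2613. Triangle inequality is satisfied.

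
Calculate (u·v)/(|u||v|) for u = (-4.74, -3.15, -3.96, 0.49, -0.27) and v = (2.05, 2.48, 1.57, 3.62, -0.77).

With u = (-4.74, -3.15, -3.96, 0.49, -0.27), v = (2.05, 2.48, 1.57, 3.62, -0.77):
u·v = (-4.74)·2.05 + (-3.15)·2.48 + (-3.96)·1.57 + 0.49·3.62 + (-0.27)·(-0.77) = (-9.717) + (-7.812) + (-6.2172) + 1.7738 + 0.2079 = -21.7645.
|u| = √((-4.74)² + (-3.15)² + (-3.96)² + 0.49² + (-0.27)²) = √(22.4676 + 9.9225 + 15.6816 + 0.2401 + 0.0729) = √48.3847, |v| = √(2.05² + 2.48² + 1.57² + 3.62² + (-0.77)²) = √(4.2025 + 6.1504 + 2.4649 + 13.1044 + 0.5929) = √26.5151.
cos θ = (u·v)/(|u||v|) = -21.7645/(√48.3847·√26.5151) ≈ -0.6076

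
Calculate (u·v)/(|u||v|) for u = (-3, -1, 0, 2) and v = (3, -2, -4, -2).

With u = (-3, -1, 0, 2), v = (3, -2, -4, -2):
u·v = (-3)·3 + (-1)·(-2) + 0·(-4) + 2·(-2) = (-9) + 2 + 0 + (-4) = -11.
|u| = √((-3)² + (-1)² + 0² + 2²) = √14, |v| = √(3² + (-2)² + (-4)² + (-2)²) = √33, so |u||v| = √(14·33) = √462.
cos θ = (u·v)/(|u||v|) = -11/√462 ≈ -0.5118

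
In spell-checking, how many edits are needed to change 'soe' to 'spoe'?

Let D[i][j] be the edit distance between the first i characters of 'soe' and the first j characters of 'spoe', with D[i][0] = i, D[0][j] = j, and D[i][j] = D[i-1][j-1] if the characters match, else 1 + min(D[i-1][j], D[i][j-1], D[i-1][j-1]). Filling the table (rows: prefixes of 'soe', columns: prefixes of 'spoe'):
     ε  s  p  o  e
  ε  0  1  2  3  4
  s  1  0  1  2  3
  o  2  1  1  1  2
  e  3  2  2  2  1
The bottom-right entry gives D[3][4] = 1, so no sequence of fewer than 1 edit works. Backtracking through the table gives one optimal edit sequence (1 edit):
  soe → spoe (ins p @2)
Edit distance = 1.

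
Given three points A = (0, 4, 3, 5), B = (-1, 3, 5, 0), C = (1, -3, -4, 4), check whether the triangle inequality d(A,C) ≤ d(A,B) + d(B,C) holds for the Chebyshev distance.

d(A,B) = max(1, 1, 2, 5) = 5, d(B,C) = max(2, 6, 9, 4) = 9, d(A,C) = max(1, 7, 7, 1) = 7.
d(A,C) = 7 ≤ 5 + 9 = 14. Triangle inequality is satisfied.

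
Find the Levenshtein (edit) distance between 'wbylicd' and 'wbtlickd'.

Let D[i][j] be the edit distance between the first i characters of 'wbylicd' and the first j characters of 'wbtlickd', with D[i][0] = i, D[0][j] = j, and D[i][j] = D[i-1][j-1] if the characters match, else 1 + min(D[i-1][j], D[i][j-1], D[i-1][j-1]). Filling the table (rows: prefixes of 'wbylicd', columns: prefixes of 'wbtlickd'):
     ε  w  b  t  l  i  c  k  d
  ε  0  1  2  3  4  5  6  7  8
  w  1  0  1  2  3  4  5  6  7
  b  2  1  0  1  2  3  4  5  6
  y  3  2  1  1  2  3  4  5  6
  l  4  3  2  2  1  2  3  4  5
  i  5  4  3  3  2  1  2  3  4
  c  6  5  4  4  3  2  1  2  3
  d  7  6  5  5  4  3  2  2  2
The bottom-right entry gives D[7][8] = 2, so no sequence of fewer than 2 edits works. Backtracking through the table gives one optimal edit sequence (2 edits):
  wbylicd → wbtlicd (sub y→t @3)
  wbtlicd → wbtlickd (ins k @7)
Edit distance = 2.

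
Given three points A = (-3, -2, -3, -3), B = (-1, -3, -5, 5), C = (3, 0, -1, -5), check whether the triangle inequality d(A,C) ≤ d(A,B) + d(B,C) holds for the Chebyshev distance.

d(A,B) = max(2, 1, 2, 8) = 8, d(B,C) = max(4, 3, 4, 10) = 10, d(A,C) = max(6, 2, 2, 2) = 6.
d(A,C) = 6 ≤ 8 + 10 = 18. Triangle inequality is satisfied.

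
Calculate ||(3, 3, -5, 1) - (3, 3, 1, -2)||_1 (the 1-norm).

Σ|x_i - y_i| = |3 - 3| + |3 - 3| + |-5 - 1| + |1 - (-2)| = 0 + 0 + 6 + 3 = 9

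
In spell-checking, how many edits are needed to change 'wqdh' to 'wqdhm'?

Let D[i][j] be the edit distance between the first i characters of 'wqdh' and the first j characters of 'wqdhm', with D[i][0] = i, D[0][j] = j, and D[i][j] = D[i-1][j-1] if the characters match, else 1 + min(D[i-1][j], D[i][j-1], D[i-1][j-1]). Filling the table (rows: prefixes of 'wqdh', columns: prefixes of 'wqdhm'):
     ε  w  q  d  h  m
  ε  0  1  2  3  4  5
  w  1  0  1  2  3  4
  q  2  1  0  1  2  3
  d  3  2  1  0  1  2
  h  4  3  2  1  0  1
The bottom-right entry gives D[4][5] = 1, so no sequence of fewer than 1 edit works. Backtracking through the table gives one optimal edit sequence (1 edit):
  wqdh → wqdhm (ins m @5)
Edit distance = 1.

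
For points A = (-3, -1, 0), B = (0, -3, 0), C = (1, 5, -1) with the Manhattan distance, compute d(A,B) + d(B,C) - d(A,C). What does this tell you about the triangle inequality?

d(A,B) = 3 + 2 + 0 = 5, d(B,C) = 1 + 8 + 1 = 10, d(A,C) = 4 + 6 + 1 = 11.
d(A,B) + d(B,C) - d(A,C) = 5 + 10 - 11 = 15 - 11 = 4. This is ≥ 0, so the triangle inequality holds for these points.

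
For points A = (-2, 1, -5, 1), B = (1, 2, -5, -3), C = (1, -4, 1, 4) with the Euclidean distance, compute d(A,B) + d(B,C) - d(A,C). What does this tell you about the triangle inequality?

d(A,B) = √(3² + 1² + 0² + 4²) = √26 ≈ 5.099, d(B,C) = √(0² + 6² + 6² + 7²) = √121 = 11, d(A,C) = √(3² + 5² + 6² + 3²) = √79 ≈ 8.8882.
d(A,B) + d(B,C) - d(A,C) = 5.099 + 11 - 8.8882 = 16.099 - 8.8882 = 7.2108 (to 4 decimal places). This is ≥ 0, so the triangle inequality holds for these points.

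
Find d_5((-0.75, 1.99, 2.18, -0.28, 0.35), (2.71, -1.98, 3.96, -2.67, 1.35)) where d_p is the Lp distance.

(Σ|x_i - y_i|^5)^(1/5) = (|-0.75 - 2.71|^5 + |1.99 - (-1.98)|^5 + |2.18 - 3.96|^5 + |-0.28 - (-2.67)|^5 + |0.35 - 1.35|^5)^(1/5)
= (3.46^5 + 3.97^5 + 1.78^5 + 2.39^5 + 1^5)^(1/5) ≈ (495.8845 + 986.1717 + 17.869 + 77.9811 + 1)^(1/5) = (1578.9063)^(1/5) ≈ 4.3619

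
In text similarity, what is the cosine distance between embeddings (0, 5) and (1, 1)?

With u = (0, 5), v = (1, 1):
u·v = 0·1 + 5·1 = 0 + 5 = 5.
|u| = √(0² + 5²) = √25, |v| = √(1² + 1²) = √2, so |u||v| = √(25·2) = √50.
cos θ = (u·v)/(|u||v|) = 5/√50 ≈ 0.7071
Cosine distance = 1 - cos θ ≈ 1 - 0.7071 = 0.2929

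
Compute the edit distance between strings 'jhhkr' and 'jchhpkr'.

Let D[i][j] be the edit distance between the first i characters of 'jhhkr' and the first j characters of 'jchhpkr', with D[i][0] = i, D[0][j] = j, and D[i][j] = D[i-1][j-1] if the characters match, else 1 + min(D[i-1][j], D[i][j-1], D[i-1][j-1]). Filling the table (rows: prefixes of 'jhhkr', columns: prefixes of 'jchhpkr'):
     ε  j  c  h  h  p  k  r
  ε  0  1  2  3  4  5  6  7
  j  1  0  1  2  3  4  5  6
  h  2  1  1  1  2  3  4  5
  h  3  2  2  1  1  2  3  4
  k  4  3  3  2  2  2  2  3
  r  5  4  4  3  3  3  3  2
The bottom-right entry gives D[5][7] = 2, so no sequence of fewer than 2 edits works. Backtracking through the table gives one optimal edit sequence (2 edits):
  jhhkr → jchhkr (ins c @2)
  jchhkr → jchhpkr (ins p @5)
Edit distance = 2.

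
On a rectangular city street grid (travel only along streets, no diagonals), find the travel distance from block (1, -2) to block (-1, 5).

Σ|x_i - y_i| = |1 - (-1)| + |-2 - 5| = 2 + 7 = 9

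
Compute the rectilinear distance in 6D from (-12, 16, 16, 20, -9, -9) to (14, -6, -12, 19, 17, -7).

Σ|x_i - y_i| = |-12 - 14| + |16 - (-6)| + |16 - (-12)| + |20 - 19| + |-9 - 17| + |-9 - (-7)| = 26 + 22 + 28 + 1 + 26 + 2 = 105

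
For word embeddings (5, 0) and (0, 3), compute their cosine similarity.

With u = (5, 0), v = (0, 3):
u·v = 5·0 + 0·3 = 0 + 0 = 0.
|u| = √(5² + 0²) = √25, |v| = √(0² + 3²) = √9, so |u||v| = √(25·9) = √225 = 15.
cos θ = (u·v)/(|u||v|) = 0/15 = 0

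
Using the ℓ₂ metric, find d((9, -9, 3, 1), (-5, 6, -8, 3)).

√(Σ(x_i - y_i)²) = √((9 - (-5))² + (-9 - 6)² + (3 - (-8))² + (1 - 3)²)
= √(14² + (-15)² + 11² + (-2)²) = √(196 + 225 + 121 + 4) = √546 ≈ 23.3666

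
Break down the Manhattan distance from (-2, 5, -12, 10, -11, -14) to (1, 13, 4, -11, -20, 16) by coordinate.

Σ|x_i - y_i| = |-2 - 1| + |5 - 13| + |-12 - 4| + |10 - (-11)| + |-11 - (-20)| + |-14 - 16| = 3 + 8 + 16 + 21 + 9 + 30 = 87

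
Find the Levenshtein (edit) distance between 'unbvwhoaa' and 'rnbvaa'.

Let D[i][j] be the edit distance between the first i characters of 'unbvwhoaa' and the first j characters of 'rnbvaa', with D[i][0] = i, D[0][j] = j, and D[i][j] = D[i-1][j-1] if the characters match, else 1 + min(D[i-1][j], D[i][j-1], D[i-1][j-1]). Filling the table (rows: prefixes of 'unbvwhoaa', columns: prefixes of 'rnbvaa'):
     ε  r  n  b  v  a  a
  ε  0  1  2  3  4  5  6
  u  1  1  2  3  4  5  6
  n  2  2  1  2  3  4  5
  b  3  3  2  1  2  3  4
  v  4  4  3  2  1  2  3
  w  5  5  4  3  2  2  3
  h  6  6  5  4  3  3  3
  o  7  7  6  5  4  4  4
  a  8  8  7  6  5  4  4
  a  9  9  8  7  6  5  4
The bottom-right entry gives D[9][6] = 4, so no sequence of fewer than 4 edits works. Backtracking through the table gives one optimal edit sequence (4 edits):
  unbvwhoaa → rnbvwhoaa (sub u→r @1)
  rnbvwhoaa → rnbvhoaa (del w @5)
  rnbvhoaa → rnbvoaa (del h @5)
  rnbvoaa → rnbvaa (del o @5)
Edit distance = 4.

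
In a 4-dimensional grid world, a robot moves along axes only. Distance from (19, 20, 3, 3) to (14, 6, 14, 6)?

Σ|x_i - y_i| = |19 - 14| + |20 - 6| + |3 - 14| + |3 - 6| = 5 + 14 + 11 + 3 = 33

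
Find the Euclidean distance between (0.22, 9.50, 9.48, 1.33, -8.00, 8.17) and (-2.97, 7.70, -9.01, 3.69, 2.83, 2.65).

√(Σ(x_i - y_i)²) = √((0.22 - (-2.97))² + (9.5 - 7.7)² + (9.48 - (-9.01))² + (1.33 - 3.69)² + (-8 - 2.83)² + (8.17 - 2.65)²)
= √(3.19² + 1.8² + 18.49² + (-2.36)² + (-10.83)² + 5.52²) = √(10.1761 + 3.24 + 341.8801 + 5.5696 + 117.2889 + 30.4704) = √508.6251 ≈ 22.5527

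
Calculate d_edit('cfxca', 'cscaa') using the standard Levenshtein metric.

Let D[i][j] be the edit distance between the first i characters of 'cfxca' and the first j characters of 'cscaa', with D[i][0] = i, D[0][j] = j, and D[i][j] = D[i-1][j-1] if the characters match, else 1 + min(D[i-1][j], D[i][j-1], D[i-1][j-1]). Filling the table (rows: prefixes of 'cfxca', columns: prefixes of 'cscaa'):
     ε  c  s  c  a  a
  ε  0  1  2  3  4  5
  c  1  0  1  2  3  4
  f  2  1  1  2  3  4
  x  3  2  2  2  3  4
  c  4  3  3  2  3  4
  a  5  4  4  3  2  3
The bottom-right entry gives D[5][5] = 3, so no sequence of fewer than 3 edits works. Backtracking through the table gives one optimal edit sequence (3 edits):
  cfxca → csxca (sub f→s @2)
  csxca → cscca (sub x→c @3)
  cscca → cscaa (sub c→a @4)
Edit distance = 3.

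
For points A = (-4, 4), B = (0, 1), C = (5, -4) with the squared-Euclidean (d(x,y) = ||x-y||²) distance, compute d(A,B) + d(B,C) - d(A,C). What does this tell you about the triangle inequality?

d(A,B) = 4² + 3² = 25, d(B,C) = 5² + 5² = 50, d(A,C) = 9² + 8² = 145.
d(A,B) + d(B,C) - d(A,C) = 25 + 50 - 145 = 75 - 145 = -70. This is < 0, so the triangle inequality FAILS for these points (squared-Euclidean is not a metric).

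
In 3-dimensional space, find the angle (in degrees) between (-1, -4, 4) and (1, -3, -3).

With u = (-1, -4, 4), v = (1, -3, -3):
u·v = (-1)·1 + (-4)·(-3) + 4·(-3) = (-1) + 12 + (-12) = -1.
|u| = √((-1)² + (-4)² + 4²) = √33, |v| = √(1² + (-3)² + (-3)²) = √19, so |u||v| = √(33·19) = √627.
cos θ = (u·v)/(|u||v|) = -1/√627 ≈ -0.039936
θ = arccos(-0.039936) ≈ 92.29°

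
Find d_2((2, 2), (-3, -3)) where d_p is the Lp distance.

(Σ|x_i - y_i|^2)^(1/2) = (|2 - (-3)|^2 + |2 - (-3)|^2)^(1/2)
= (5^2 + 5^2)^(1/2) = (25 + 25)^(1/2) = (50)^(1/2) ≈ 7.0711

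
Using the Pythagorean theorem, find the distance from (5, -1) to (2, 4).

√(Σ(x_i - y_i)²) = √((5 - 2)² + (-1 - 4)²)
= √(3² + (-5)²) = √(9 + 25) = √34 ≈ 5.831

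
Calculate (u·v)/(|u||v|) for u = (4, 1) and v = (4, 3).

With u = (4, 1), v = (4, 3):
u·v = 4·4 + 1·3 = 16 + 3 = 19.
|u| = √(4² + 1²) = √17, |v| = √(4² + 3²) = √25, so |u||v| = √(17·25) = √425.
cos θ = (u·v)/(|u||v|) = 19/√425 ≈ 0.9216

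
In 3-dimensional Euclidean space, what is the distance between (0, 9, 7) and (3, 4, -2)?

√(Σ(x_i - y_i)²) = √((0 - 3)² + (9 - 4)² + (7 - (-2))²)
= √((-3)² + 5² + 9²) = √(9 + 25 + 81) = √115 ≈ 10.7238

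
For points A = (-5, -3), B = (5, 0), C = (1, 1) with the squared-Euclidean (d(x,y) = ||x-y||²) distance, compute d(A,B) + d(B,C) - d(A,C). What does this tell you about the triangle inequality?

d(A,B) = 10² + 3² = 109, d(B,C) = 4² + 1² = 17, d(A,C) = 6² + 4² = 52.
d(A,B) + d(B,C) - d(A,C) = 109 + 17 - 52 = 126 - 52 = 74. This is ≥ 0, so the triangle inequality holds for these points.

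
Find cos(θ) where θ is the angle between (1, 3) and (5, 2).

With u = (1, 3), v = (5, 2):
u·v = 1·5 + 3·2 = 5 + 6 = 11.
|u| = √(1² + 3²) = √10, |v| = √(5² + 2²) = √29, so |u||v| = √(10·29) = √290.
cos θ = (u·v)/(|u||v|) = 11/√290 ≈ 0.6459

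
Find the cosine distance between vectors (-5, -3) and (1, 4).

With u = (-5, -3), v = (1, 4):
u·v = (-5)·1 + (-3)·4 = (-5) + (-12) = -17.
|u| = √((-5)² + (-3)²) = √34, |v| = √(1² + 4²) = √17, so |u||v| = √(34·17) = √578.
cos θ = (u·v)/(|u||v|) = -17/√578 ≈ -0.7071
Cosine distance = 1 - cos θ ≈ 1 - (-0.7071) = 1.7071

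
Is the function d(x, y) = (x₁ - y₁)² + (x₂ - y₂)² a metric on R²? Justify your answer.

No. The squared Euclidean distance fails the triangle inequality. Counterexample: x = (0, 0), y = (2, 4), z = (4, 8). d(x,z) = 4² + 8² = 80, but d(x,y) + d(y,z) = (2² + 4²) + (2² + 4²) = 20 + 20 = 40. Since 80 > 40, the triangle inequality is violated. (Note: √d, the ordinary Euclidean distance, IS a metric.)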